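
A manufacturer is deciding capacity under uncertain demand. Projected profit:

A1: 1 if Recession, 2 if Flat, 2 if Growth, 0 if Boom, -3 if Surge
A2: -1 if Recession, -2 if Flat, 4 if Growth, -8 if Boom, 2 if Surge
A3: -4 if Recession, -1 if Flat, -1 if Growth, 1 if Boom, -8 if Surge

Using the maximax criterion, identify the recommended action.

Row maxima: A1=2, A2=4, A3=1
Best best-case = 4 → A2.

A2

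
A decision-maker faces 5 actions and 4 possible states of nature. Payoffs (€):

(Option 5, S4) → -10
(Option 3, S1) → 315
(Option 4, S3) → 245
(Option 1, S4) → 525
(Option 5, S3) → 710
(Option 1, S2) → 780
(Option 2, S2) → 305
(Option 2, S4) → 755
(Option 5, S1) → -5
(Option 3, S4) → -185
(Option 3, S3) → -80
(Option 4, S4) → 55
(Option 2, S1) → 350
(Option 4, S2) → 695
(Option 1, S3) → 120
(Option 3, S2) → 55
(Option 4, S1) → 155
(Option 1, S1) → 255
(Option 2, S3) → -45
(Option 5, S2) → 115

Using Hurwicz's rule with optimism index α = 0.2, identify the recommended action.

Option 1

Option 1: 0.2·780 + 0.8·120 = 252
Option 2: 0.2·755 + 0.8·(-45) = 115
Option 3: 0.2·315 + 0.8·(-185) = -85
Option 4: 0.2·695 + 0.8·55 = 183
Option 5: 0.2·710 + 0.8·(-10) = 134
Highest Hurwicz score = 252 → Option 1.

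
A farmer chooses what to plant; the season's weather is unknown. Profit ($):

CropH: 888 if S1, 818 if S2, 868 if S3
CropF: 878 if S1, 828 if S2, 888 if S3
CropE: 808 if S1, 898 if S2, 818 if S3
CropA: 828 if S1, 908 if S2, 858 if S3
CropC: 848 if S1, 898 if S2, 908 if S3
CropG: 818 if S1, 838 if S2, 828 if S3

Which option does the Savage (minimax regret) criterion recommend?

CropC

Column bests: S1=888, S2=908, S3=908.
CropH regrets: 0, 90, 40 → max 90
CropF regrets: 10, 80, 20 → max 80
CropE regrets: 80, 10, 90 → max 90
CropA regrets: 60, 0, 50 → max 60
CropC regrets: 40, 10, 0 → max 40
CropG regrets: 70, 70, 80 → max 80
Smallest max regret = 40 → CropC.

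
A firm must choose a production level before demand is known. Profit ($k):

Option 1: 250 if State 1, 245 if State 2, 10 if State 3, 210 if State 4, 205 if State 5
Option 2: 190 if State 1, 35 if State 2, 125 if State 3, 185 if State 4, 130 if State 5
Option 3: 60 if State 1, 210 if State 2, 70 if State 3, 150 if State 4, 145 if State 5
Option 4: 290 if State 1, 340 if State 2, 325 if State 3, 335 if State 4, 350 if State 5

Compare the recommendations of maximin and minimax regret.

maximin → Option 4; minimax regret → Option 4 (agree)

Row minima: Option 1=10, Option 2=35, Option 3=60, Option 4=290
Best worst-case = 290 → Option 4.
Column bests: State 1=290, State 2=340, State 3=325, State 4=335, State 5=350.
Option 1 regrets: 40, 95, 315, 125, 145 → max 315
Option 2 regrets: 100, 305, 200, 150, 220 → max 305
Option 3 regrets: 230, 130, 255, 185, 205 → max 255
Option 4 regrets: 0, 0, 0, 0, 0 → max 0
Smallest max regret = 0 → Option 4.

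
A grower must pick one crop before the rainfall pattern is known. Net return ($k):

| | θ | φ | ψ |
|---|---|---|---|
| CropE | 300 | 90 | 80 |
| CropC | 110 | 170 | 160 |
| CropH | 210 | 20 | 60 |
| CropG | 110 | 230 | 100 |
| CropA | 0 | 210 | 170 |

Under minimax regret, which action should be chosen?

Column bests: θ=300, φ=230, ψ=170.
CropE regrets: 0, 140, 90 → max 140
CropC regrets: 190, 60, 10 → max 190
CropH regrets: 90, 210, 110 → max 210
CropG regrets: 190, 0, 70 → max 190
CropA regrets: 300, 20, 0 → max 300
Smallest max regret = 140 → CropE.

CropE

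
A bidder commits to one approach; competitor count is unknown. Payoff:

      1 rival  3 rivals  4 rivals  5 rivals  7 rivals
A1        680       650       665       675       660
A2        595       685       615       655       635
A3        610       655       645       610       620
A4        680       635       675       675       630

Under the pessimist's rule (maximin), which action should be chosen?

Row minima: A1=650, A2=595, A3=610, A4=630
Best worst-case = 650 → A1.

A1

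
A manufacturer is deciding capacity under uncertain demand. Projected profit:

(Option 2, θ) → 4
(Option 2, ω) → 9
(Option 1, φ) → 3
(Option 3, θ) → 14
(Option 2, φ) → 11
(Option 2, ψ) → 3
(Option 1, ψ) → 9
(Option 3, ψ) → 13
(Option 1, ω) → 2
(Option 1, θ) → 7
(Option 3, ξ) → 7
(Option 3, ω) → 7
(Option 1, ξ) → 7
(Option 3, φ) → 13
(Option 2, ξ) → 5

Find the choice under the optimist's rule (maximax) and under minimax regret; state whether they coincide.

Row maxima: Option 1=9, Option 2=11, Option 3=14
Best best-case = 14 → Option 3.
Column bests: θ=14, φ=13, ψ=13, ω=9, ξ=7.
Option 1 regrets: 7, 10, 4, 7, 0 → max 10
Option 2 regrets: 10, 2, 10, 0, 2 → max 10
Option 3 regrets: 0, 0, 0, 2, 0 → max 2
Smallest max regret = 2 → Option 3.

maximax → Option 3; minimax regret → Option 3 (agree)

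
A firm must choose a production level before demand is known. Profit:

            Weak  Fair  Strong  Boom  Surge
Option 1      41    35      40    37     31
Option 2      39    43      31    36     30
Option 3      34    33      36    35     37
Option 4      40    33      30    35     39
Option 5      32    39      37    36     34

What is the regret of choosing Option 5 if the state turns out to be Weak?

Best payoff under Weak is 41.
Regret = 41 − 32 = 9.

9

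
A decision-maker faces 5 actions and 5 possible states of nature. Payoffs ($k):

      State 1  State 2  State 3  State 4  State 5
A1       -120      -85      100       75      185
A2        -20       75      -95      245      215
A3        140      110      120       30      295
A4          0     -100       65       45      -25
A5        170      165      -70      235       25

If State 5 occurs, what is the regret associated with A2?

80

Best payoff under State 5 is 295.
Regret = 295 − 215 = 80.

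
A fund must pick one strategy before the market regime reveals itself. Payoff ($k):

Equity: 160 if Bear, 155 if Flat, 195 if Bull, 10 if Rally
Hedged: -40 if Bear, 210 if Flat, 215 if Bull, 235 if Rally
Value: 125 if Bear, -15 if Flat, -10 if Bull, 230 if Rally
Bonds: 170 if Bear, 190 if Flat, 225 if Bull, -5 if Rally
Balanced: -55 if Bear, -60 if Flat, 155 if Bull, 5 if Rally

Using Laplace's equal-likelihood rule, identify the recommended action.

Hedged

Row averages: Equity=130, Hedged=155, Value=82.5, Bonds=145, Balanced=11.25
Highest average = 155 → Hedged.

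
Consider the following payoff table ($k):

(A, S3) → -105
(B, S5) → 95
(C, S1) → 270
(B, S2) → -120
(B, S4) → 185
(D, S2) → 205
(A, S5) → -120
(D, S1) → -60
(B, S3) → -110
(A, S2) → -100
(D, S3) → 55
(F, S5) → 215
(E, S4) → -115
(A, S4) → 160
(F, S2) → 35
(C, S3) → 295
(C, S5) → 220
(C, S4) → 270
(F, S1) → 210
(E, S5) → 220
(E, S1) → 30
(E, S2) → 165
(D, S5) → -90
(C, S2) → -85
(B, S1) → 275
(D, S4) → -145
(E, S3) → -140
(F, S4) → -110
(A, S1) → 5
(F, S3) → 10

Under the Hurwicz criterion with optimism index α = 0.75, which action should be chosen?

C

A: 0.75·160 + 0.25·(-120) = 90
B: 0.75·275 + 0.25·(-120) = 176.25
C: 0.75·295 + 0.25·(-85) = 200
D: 0.75·205 + 0.25·(-145) = 117.5
E: 0.75·220 + 0.25·(-140) = 130
F: 0.75·215 + 0.25·(-110) = 133.75
Highest Hurwicz score = 200 → C.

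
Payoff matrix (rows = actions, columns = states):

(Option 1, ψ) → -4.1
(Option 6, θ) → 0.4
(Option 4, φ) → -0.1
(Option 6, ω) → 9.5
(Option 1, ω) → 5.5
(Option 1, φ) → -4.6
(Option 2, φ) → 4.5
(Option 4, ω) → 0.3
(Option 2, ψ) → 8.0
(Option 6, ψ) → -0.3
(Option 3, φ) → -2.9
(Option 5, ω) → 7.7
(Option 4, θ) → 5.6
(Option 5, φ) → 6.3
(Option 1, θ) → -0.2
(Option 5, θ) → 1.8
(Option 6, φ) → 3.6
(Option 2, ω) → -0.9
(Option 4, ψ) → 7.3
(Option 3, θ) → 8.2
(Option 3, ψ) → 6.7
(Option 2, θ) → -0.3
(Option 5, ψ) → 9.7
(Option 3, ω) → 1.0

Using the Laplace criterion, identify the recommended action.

Row averages: Option 1=-0.85, Option 2=2.825, Option 3=3.25, Option 4=3.275, Option 5=6.375, Option 6=3.3
Highest average = 6.375 → Option 5.

Option 5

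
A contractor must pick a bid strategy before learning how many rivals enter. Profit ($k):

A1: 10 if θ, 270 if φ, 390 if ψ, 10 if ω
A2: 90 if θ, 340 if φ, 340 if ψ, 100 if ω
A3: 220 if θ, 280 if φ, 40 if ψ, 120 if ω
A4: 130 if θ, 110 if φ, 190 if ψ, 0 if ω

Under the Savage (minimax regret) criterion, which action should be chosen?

Column bests: θ=220, φ=340, ψ=390, ω=120.
A1 regrets: 210, 70, 0, 110 → max 210
A2 regrets: 130, 0, 50, 20 → max 130
A3 regrets: 0, 60, 350, 0 → max 350
A4 regrets: 90, 230, 200, 120 → max 230
Smallest max regret = 130 → A2.

A2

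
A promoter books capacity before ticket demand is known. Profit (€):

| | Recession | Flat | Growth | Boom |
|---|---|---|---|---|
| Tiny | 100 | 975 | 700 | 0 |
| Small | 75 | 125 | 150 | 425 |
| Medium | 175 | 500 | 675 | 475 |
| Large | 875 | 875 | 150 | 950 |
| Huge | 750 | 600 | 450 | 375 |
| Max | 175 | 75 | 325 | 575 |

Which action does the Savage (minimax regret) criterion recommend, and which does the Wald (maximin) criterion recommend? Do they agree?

Column bests: Recession=875, Flat=975, Growth=700, Boom=950.
Tiny regrets: 775, 0, 0, 950 → max 950
Small regrets: 800, 850, 550, 525 → max 850
Medium regrets: 700, 475, 25, 475 → max 700
Large regrets: 0, 100, 550, 0 → max 550
Huge regrets: 125, 375, 250, 575 → max 575
Max regrets: 700, 900, 375, 375 → max 900
Smallest max regret = 550 → Large.
Row minima: Tiny=0, Small=75, Medium=175, Large=150, Huge=375, Max=75
Best worst-case = 375 → Huge.

minimax regret → Large; maximin → Huge (disagree)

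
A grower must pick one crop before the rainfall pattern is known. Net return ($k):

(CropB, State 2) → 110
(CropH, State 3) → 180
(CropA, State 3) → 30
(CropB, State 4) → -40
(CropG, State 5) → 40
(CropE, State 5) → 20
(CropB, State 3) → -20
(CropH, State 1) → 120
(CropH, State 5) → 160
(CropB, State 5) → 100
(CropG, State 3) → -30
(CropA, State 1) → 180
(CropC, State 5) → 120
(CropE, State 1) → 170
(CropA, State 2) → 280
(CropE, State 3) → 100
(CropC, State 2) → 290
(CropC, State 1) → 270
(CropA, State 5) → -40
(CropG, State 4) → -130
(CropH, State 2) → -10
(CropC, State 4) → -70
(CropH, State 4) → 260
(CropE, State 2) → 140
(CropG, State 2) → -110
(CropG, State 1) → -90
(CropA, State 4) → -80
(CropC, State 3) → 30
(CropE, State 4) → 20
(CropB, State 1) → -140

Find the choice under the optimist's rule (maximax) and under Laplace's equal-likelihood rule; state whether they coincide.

maximax → CropC; laplace → CropH (disagree)

Row maxima: CropB=110, CropH=260, CropC=290, CropE=170, CropG=40, CropA=280
Best best-case = 290 → CropC.
Row averages: CropB=2, CropH=142, CropC=128, CropE=90, CropG=-64, CropA=74
Highest average = 142 → CropH.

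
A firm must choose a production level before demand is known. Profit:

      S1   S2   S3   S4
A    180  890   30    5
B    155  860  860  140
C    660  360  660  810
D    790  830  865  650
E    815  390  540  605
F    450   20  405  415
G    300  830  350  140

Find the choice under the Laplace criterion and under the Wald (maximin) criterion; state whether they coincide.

laplace → D; maximin → D (agree)

Row averages: A=276.25, B=503.75, C=622.5, D=783.75, E=587.5, F=322.5, G=405
Highest average = 783.75 → D.
Row minima: A=5, B=140, C=360, D=650, E=390, F=20, G=140
Best worst-case = 650 → D.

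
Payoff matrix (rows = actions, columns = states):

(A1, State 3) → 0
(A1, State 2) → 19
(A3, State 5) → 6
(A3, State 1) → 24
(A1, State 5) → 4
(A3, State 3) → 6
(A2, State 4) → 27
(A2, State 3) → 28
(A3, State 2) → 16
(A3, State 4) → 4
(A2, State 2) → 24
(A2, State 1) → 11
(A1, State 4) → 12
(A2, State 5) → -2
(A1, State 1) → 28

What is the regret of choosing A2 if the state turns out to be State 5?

8

Best payoff under State 5 is 6.
Regret = 6 − (-2) = 8.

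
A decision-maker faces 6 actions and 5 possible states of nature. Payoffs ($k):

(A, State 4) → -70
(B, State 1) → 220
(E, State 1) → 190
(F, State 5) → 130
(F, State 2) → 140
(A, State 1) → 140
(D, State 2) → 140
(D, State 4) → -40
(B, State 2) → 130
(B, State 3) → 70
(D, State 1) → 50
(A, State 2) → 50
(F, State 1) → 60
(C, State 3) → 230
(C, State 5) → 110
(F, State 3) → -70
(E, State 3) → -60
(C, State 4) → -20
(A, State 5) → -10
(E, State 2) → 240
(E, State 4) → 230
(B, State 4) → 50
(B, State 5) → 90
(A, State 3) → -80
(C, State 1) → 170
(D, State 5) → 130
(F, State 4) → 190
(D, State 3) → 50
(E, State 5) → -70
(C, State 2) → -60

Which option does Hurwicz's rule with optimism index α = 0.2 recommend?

A: 0.2·140 + 0.8·(-80) = -36
B: 0.2·220 + 0.8·50 = 84
C: 0.2·230 + 0.8·(-60) = -2
D: 0.2·140 + 0.8·(-40) = -4
E: 0.2·240 + 0.8·(-70) = -8
F: 0.2·190 + 0.8·(-70) = -18
Highest Hurwicz score = 84 → B.

B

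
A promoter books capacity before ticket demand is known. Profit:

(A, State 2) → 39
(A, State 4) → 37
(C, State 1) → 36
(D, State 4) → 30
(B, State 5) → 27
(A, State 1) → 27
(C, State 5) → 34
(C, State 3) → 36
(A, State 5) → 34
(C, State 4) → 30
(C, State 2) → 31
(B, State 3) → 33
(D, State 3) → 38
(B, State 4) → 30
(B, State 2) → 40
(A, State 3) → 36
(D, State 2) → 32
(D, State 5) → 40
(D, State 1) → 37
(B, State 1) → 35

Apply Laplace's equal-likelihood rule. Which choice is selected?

D

Row averages: A=34.6, B=33, C=33.4, D=35.4
Highest average = 35.4 → D.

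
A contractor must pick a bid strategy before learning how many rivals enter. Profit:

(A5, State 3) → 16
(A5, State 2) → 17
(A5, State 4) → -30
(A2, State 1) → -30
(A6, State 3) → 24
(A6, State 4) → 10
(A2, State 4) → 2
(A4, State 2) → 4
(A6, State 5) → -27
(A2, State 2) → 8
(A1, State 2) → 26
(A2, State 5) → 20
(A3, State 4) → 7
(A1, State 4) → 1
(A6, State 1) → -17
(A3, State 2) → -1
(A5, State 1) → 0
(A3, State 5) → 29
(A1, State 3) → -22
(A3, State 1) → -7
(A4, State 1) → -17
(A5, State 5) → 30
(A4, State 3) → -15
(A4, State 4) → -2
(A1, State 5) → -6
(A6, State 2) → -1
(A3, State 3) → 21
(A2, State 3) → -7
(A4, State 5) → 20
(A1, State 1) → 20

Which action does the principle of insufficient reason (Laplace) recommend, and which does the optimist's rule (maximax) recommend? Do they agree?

laplace → A3; maximax → A5 (disagree)

Row averages: A1=3.8, A2=-1.4, A3=9.8, A4=-2, A5=6.6, A6=-2.2
Highest average = 9.8 → A3.
Row maxima: A1=26, A2=20, A3=29, A4=20, A5=30, A6=24
Best best-case = 30 → A5.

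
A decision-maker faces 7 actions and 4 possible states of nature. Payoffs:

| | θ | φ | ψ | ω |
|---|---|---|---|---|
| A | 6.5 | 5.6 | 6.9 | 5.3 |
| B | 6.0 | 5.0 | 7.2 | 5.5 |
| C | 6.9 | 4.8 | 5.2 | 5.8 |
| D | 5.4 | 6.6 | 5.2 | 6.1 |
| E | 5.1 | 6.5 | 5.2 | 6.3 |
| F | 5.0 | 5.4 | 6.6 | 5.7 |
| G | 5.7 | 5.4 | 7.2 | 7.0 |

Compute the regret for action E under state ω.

Best payoff under ω is 7.0.
Regret = 7.0 − 6.3 = 0.7.

0.7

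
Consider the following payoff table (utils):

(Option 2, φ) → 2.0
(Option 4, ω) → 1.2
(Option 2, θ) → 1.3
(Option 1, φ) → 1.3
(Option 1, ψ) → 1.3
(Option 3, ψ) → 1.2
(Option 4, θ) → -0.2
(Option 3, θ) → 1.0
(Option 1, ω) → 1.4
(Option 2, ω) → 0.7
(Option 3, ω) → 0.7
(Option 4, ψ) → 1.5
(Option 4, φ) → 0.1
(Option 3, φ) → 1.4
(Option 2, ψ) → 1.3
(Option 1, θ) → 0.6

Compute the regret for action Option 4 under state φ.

Best payoff under φ is 2.0.
Regret = 2.0 − 0.1 = 1.9.

1.9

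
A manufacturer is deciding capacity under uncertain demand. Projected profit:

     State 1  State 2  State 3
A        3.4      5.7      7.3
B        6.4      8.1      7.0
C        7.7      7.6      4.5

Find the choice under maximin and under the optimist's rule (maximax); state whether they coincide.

Row minima: A=3.4, B=6.4, C=4.5
Best worst-case = 6.4 → B.
Row maxima: A=7.3, B=8.1, C=7.7
Best best-case = 8.1 → B.

maximin → B; maximax → B (agree)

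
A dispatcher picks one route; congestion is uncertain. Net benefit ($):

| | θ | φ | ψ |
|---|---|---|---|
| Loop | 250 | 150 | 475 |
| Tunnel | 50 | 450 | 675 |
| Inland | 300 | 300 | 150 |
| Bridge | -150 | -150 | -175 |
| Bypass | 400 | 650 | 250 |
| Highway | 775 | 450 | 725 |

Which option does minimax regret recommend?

Column bests: θ=775, φ=650, ψ=725.
Loop regrets: 525, 500, 250 → max 525
Tunnel regrets: 725, 200, 50 → max 725
Inland regrets: 475, 350, 575 → max 575
Bridge regrets: 925, 800, 900 → max 925
Bypass regrets: 375, 0, 475 → max 475
Highway regrets: 0, 200, 0 → max 200
Smallest max regret = 200 → Highway.

Highway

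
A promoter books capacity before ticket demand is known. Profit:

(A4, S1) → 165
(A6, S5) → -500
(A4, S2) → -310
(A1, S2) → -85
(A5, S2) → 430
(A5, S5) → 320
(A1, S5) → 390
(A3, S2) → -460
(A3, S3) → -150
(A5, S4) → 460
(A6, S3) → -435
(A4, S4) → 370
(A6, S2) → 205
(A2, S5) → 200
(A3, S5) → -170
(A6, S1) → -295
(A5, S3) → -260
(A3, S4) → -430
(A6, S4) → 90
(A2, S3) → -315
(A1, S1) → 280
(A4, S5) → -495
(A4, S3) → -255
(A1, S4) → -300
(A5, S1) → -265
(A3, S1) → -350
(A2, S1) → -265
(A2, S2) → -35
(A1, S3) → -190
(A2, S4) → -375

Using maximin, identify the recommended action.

Row minima: A1=-300, A2=-375, A3=-460, A4=-495, A5=-265, A6=-500
Best worst-case = -265 → A5.

A5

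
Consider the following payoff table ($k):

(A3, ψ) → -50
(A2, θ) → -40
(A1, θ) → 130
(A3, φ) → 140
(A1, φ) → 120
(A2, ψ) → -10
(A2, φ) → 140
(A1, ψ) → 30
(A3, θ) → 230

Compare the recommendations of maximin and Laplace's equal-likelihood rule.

Row minima: A1=30, A2=-40, A3=-50
Best worst-case = 30 → A1.
Row averages: A1=280/3, A2=30, A3=320/3
Highest average = 320/3 → A3.

maximin → A1; laplace → A3 (disagree)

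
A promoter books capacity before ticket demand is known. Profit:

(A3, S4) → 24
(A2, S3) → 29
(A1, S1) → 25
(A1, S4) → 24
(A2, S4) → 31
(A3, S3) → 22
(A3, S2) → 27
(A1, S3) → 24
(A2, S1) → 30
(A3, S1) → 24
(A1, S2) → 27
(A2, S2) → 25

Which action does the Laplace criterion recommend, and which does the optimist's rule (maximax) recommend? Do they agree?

laplace → A2; maximax → A2 (agree)

Row averages: A1=25, A2=28.75, A3=24.25
Highest average = 28.75 → A2.
Row maxima: A1=27, A2=31, A3=27
Best best-case = 31 → A2.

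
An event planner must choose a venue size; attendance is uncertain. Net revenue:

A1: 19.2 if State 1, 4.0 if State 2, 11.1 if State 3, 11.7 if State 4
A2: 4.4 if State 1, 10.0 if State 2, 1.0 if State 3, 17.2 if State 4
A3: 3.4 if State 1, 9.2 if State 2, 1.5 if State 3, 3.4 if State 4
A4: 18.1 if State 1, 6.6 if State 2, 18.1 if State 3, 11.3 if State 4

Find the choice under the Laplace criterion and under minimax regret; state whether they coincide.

laplace → A4; minimax regret → A4 (agree)

Row averages: A1=11.5, A2=8.15, A3=4.375, A4=13.525
Highest average = 13.525 → A4.
Column bests: State 1=19.2, State 2=10.0, State 3=18.1, State 4=17.2.
A1 regrets: 0.0, 6.0, 7.0, 5.5 → max 7.0
A2 regrets: 14.8, 0.0, 17.1, 0.0 → max 17.1
A3 regrets: 15.8, 0.8, 16.6, 13.8 → max 16.6
A4 regrets: 1.1, 3.4, 0.0, 5.9 → max 5.9
Smallest max regret = 5.9 → A4.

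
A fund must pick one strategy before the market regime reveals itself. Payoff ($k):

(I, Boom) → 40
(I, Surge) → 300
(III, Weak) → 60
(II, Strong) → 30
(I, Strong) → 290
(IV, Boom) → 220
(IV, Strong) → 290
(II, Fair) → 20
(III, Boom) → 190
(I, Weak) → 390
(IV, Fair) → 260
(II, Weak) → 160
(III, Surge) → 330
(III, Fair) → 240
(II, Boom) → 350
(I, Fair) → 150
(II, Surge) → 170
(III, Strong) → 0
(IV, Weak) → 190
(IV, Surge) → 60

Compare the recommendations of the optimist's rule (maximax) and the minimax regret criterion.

Row maxima: I=390, II=350, III=330, IV=290
Best best-case = 390 → I.
Column bests: Weak=390, Fair=260, Strong=290, Boom=350, Surge=330.
I regrets: 0, 110, 0, 310, 30 → max 310
II regrets: 230, 240, 260, 0, 160 → max 260
III regrets: 330, 20, 290, 160, 0 → max 330
IV regrets: 200, 0, 0, 130, 270 → max 270
Smallest max regret = 260 → II.

maximax → I; minimax regret → II (disagree)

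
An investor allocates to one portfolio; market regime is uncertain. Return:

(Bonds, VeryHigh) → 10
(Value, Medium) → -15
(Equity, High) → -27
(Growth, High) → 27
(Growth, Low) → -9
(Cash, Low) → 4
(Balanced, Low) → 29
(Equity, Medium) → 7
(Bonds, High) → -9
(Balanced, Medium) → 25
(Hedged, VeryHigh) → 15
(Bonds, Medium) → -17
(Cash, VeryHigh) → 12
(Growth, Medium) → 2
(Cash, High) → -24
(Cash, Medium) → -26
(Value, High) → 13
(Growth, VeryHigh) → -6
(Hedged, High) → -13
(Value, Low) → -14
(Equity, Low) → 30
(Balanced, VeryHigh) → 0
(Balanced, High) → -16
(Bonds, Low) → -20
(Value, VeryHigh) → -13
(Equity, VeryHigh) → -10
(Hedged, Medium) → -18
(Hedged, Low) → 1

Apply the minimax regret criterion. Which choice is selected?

Growth

Column bests: Low=30, Medium=25, High=27, VeryHigh=15.
Growth regrets: 39, 23, 0, 21 → max 39
Value regrets: 44, 40, 14, 28 → max 44
Cash regrets: 26, 51, 51, 3 → max 51
Equity regrets: 0, 18, 54, 25 → max 54
Bonds regrets: 50, 42, 36, 5 → max 50
Hedged regrets: 29, 43, 40, 0 → max 43
Balanced regrets: 1, 0, 43, 15 → max 43
Smallest max regret = 39 → Growth.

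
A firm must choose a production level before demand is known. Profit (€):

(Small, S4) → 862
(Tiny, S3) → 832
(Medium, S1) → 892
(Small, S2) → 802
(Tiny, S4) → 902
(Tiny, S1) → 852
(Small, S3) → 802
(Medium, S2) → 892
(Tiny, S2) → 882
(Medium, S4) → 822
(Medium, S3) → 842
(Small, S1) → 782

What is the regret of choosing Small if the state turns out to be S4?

Best payoff under S4 is 902.
Regret = 902 − 862 = 40.

40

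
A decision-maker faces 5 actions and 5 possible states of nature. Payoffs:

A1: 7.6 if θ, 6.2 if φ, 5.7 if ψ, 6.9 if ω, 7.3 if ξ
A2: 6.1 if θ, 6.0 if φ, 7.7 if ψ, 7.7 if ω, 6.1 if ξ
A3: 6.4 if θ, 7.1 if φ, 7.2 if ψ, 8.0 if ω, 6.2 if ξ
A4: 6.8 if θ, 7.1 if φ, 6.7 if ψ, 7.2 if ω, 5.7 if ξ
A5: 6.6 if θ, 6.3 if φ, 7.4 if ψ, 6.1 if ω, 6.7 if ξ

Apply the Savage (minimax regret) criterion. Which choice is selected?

A3

Column bests: θ=7.6, φ=7.1, ψ=7.7, ω=8.0, ξ=7.3.
A1 regrets: 0.0, 0.9, 2.0, 1.1, 0.0 → max 2.0
A2 regrets: 1.5, 1.1, 0.0, 0.3, 1.2 → max 1.5
A3 regrets: 1.2, 0.0, 0.5, 0.0, 1.1 → max 1.2
A4 regrets: 0.8, 0.0, 1.0, 0.8, 1.6 → max 1.6
A5 regrets: 1.0, 0.8, 0.3, 1.9, 0.6 → max 1.9
Smallest max regret = 1.2 → A3.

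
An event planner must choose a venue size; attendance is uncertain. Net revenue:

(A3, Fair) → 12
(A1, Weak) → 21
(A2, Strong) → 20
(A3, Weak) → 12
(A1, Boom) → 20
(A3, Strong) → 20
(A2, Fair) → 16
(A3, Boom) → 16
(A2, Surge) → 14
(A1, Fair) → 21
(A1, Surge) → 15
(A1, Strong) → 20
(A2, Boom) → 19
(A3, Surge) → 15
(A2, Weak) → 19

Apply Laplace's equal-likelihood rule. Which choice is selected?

A1

Row averages: A1=19.4, A2=17.6, A3=15
Highest average = 19.4 → A1.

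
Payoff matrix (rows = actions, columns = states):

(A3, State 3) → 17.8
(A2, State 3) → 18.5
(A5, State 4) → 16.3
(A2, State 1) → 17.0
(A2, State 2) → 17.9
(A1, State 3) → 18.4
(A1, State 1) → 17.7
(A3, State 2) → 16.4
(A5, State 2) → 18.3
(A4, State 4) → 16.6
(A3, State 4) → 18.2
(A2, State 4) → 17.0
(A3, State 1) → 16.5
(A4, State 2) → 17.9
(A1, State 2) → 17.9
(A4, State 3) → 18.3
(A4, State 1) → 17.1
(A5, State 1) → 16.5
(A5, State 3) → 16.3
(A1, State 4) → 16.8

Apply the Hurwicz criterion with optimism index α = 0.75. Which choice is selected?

A1: 0.75·18.4 + 0.25·16.8 = 18
A2: 0.75·18.5 + 0.25·17.0 = 18.125
A3: 0.75·18.2 + 0.25·16.4 = 17.75
A4: 0.75·18.3 + 0.25·16.6 = 17.875
A5: 0.75·18.3 + 0.25·16.3 = 17.8
Highest Hurwicz score = 18.125 → A2.

A2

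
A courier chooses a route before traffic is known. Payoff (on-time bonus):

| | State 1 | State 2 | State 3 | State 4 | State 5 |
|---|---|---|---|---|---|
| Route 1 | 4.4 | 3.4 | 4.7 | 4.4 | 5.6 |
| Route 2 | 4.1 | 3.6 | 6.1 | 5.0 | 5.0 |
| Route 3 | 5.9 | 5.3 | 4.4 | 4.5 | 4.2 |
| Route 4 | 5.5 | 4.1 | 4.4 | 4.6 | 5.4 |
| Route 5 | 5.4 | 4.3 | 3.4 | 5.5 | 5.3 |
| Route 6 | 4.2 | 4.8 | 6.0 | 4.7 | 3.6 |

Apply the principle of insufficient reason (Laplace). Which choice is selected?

Row averages: Route 1=4.5, Route 2=4.76, Route 3=4.86, Route 4=4.8, Route 5=4.78, Route 6=4.66
Highest average = 4.86 → Route 3.

Route 3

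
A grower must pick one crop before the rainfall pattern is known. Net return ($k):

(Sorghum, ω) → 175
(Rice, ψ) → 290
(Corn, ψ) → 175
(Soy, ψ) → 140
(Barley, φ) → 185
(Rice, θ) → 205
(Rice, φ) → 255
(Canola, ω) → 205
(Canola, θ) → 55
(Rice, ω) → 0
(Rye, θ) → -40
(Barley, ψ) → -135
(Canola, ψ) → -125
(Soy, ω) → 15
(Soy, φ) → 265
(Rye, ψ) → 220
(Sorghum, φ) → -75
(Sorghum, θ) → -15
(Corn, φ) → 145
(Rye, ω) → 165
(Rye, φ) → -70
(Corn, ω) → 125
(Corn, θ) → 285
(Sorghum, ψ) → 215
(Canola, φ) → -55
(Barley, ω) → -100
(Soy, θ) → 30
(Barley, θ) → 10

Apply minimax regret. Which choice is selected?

Column bests: θ=285, φ=265, ψ=290, ω=205.
Soy regrets: 255, 0, 150, 190 → max 255
Canola regrets: 230, 320, 415, 0 → max 415
Rice regrets: 80, 10, 0, 205 → max 205
Corn regrets: 0, 120, 115, 80 → max 120
Barley regrets: 275, 80, 425, 305 → max 425
Sorghum regrets: 300, 340, 75, 30 → max 340
Rye regrets: 325, 335, 70, 40 → max 335
Smallest max regret = 120 → Corn.

Corn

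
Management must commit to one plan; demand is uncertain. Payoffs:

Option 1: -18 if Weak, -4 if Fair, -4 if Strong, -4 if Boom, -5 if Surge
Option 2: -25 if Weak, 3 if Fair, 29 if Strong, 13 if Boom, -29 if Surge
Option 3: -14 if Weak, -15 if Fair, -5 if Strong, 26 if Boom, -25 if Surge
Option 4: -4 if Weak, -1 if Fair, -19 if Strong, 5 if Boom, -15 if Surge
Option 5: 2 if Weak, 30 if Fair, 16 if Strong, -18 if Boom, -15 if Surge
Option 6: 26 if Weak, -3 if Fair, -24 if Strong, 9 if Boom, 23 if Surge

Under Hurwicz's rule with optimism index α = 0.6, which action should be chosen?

Option 1: 0.6·(-4) + 0.4·(-18) = -9.6
Option 2: 0.6·29 + 0.4·(-29) = 5.8
Option 3: 0.6·26 + 0.4·(-25) = 5.6
Option 4: 0.6·5 + 0.4·(-19) = -4.6
Option 5: 0.6·30 + 0.4·(-18) = 10.8
Option 6: 0.6·26 + 0.4·(-24) = 6
Highest Hurwicz score = 10.8 → Option 5.

Option 5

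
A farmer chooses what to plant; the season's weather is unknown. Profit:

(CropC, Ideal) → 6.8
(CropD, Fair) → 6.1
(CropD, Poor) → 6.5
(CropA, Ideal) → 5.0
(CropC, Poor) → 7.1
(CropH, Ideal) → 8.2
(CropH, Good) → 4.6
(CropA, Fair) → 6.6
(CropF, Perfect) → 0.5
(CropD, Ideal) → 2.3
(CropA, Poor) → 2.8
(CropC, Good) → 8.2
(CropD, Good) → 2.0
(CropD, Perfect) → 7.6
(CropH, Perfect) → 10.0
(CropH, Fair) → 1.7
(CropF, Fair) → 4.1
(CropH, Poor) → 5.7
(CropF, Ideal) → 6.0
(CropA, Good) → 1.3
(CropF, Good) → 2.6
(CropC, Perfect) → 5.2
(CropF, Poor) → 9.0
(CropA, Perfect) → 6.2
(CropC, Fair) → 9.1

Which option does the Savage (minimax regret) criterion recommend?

Column bests: Poor=9.0, Fair=9.1, Good=8.2, Ideal=8.2, Perfect=10.0.
CropH regrets: 3.3, 7.4, 3.6, 0.0, 0.0 → max 7.4
CropC regrets: 1.9, 0.0, 0.0, 1.4, 4.8 → max 4.8
CropF regrets: 0.0, 5.0, 5.6, 2.2, 9.5 → max 9.5
CropD regrets: 2.5, 3.0, 6.2, 5.9, 2.4 → max 6.2
CropA regrets: 6.2, 2.5, 6.9, 3.2, 3.8 → max 6.9
Smallest max regret = 4.8 → CropC.

CropC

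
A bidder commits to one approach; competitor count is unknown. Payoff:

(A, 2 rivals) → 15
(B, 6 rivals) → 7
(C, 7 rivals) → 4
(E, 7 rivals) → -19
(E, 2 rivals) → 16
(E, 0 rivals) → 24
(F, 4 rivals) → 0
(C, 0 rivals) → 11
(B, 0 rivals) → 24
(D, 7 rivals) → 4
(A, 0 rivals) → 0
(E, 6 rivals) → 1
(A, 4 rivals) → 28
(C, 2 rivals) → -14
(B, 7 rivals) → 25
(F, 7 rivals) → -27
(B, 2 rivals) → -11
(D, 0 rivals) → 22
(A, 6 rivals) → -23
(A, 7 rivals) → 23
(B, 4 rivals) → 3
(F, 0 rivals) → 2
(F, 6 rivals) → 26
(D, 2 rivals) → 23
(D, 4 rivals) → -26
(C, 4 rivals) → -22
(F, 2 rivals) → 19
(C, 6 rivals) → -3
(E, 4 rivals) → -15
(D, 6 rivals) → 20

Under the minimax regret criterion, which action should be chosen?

B

Column bests: 0 rivals=24, 2 rivals=23, 4 rivals=28, 6 rivals=26, 7 rivals=25.
A regrets: 24, 8, 0, 49, 2 → max 49
B regrets: 0, 34, 25, 19, 0 → max 34
C regrets: 13, 37, 50, 29, 21 → max 50
D regrets: 2, 0, 54, 6, 21 → max 54
E regrets: 0, 7, 43, 25, 44 → max 44
F regrets: 22, 4, 28, 0, 52 → max 52
Smallest max regret = 34 → B.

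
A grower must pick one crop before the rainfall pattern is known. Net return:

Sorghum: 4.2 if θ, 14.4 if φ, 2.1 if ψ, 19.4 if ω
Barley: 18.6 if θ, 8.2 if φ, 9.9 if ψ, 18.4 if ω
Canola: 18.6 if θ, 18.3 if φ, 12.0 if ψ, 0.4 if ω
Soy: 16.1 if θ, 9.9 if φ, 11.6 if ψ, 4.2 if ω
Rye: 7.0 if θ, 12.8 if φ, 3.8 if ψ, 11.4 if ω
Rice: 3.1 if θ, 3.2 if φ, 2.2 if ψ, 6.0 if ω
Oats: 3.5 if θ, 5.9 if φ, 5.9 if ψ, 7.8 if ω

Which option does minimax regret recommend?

Barley

Column bests: θ=18.6, φ=18.3, ψ=12.0, ω=19.4.
Sorghum regrets: 14.4, 3.9, 9.9, 0.0 → max 14.4
Barley regrets: 0.0, 10.1, 2.1, 1.0 → max 10.1
Canola regrets: 0.0, 0.0, 0.0, 19.0 → max 19.0
Soy regrets: 2.5, 8.4, 0.4, 15.2 → max 15.2
Rye regrets: 11.6, 5.5, 8.2, 8.0 → max 11.6
Rice regrets: 15.5, 15.1, 9.8, 13.4 → max 15.5
Oats regrets: 15.1, 12.4, 6.1, 11.6 → max 15.1
Smallest max regret = 10.1 → Barley.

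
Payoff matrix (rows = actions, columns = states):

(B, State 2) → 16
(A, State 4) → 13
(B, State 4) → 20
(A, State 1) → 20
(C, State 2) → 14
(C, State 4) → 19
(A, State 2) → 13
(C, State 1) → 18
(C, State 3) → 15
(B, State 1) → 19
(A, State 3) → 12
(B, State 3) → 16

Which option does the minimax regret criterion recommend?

B

Column bests: State 1=20, State 2=16, State 3=16, State 4=20.
A regrets: 0, 3, 4, 7 → max 7
B regrets: 1, 0, 0, 0 → max 1
C regrets: 2, 2, 1, 1 → max 2
Smallest max regret = 1 → B.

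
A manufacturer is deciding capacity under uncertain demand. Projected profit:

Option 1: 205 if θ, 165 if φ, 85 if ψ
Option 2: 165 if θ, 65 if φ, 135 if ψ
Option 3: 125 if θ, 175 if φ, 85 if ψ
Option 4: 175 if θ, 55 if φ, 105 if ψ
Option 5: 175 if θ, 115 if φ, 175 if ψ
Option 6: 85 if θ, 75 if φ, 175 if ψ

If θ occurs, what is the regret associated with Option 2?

Best payoff under θ is 205.
Regret = 205 − 165 = 40.

40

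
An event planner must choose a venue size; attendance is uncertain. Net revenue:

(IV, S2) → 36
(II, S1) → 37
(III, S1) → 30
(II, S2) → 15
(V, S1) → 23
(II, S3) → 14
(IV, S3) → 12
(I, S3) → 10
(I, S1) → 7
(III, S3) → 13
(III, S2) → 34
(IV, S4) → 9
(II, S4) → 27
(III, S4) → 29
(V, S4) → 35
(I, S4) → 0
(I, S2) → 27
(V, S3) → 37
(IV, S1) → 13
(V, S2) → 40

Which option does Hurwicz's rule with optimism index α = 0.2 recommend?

V

I: 0.2·27 + 0.8·0 = 5.4
II: 0.2·37 + 0.8·14 = 18.6
III: 0.2·34 + 0.8·13 = 17.2
IV: 0.2·36 + 0.8·9 = 14.4
V: 0.2·40 + 0.8·23 = 26.4
Highest Hurwicz score = 26.4 → V.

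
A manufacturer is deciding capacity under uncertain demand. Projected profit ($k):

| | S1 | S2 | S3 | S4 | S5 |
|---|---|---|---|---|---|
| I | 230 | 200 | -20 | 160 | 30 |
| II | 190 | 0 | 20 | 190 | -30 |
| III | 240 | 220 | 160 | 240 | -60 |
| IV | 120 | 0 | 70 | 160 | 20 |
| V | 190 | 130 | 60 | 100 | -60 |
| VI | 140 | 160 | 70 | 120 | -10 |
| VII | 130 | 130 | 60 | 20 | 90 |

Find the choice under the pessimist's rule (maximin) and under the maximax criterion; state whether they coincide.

maximin → VII; maximax → III (disagree)

Row minima: I=-20, II=-30, III=-60, IV=0, V=-60, VI=-10, VII=20
Best worst-case = 20 → VII.
Row maxima: I=230, II=190, III=240, IV=160, V=190, VI=160, VII=130
Best best-case = 240 → III.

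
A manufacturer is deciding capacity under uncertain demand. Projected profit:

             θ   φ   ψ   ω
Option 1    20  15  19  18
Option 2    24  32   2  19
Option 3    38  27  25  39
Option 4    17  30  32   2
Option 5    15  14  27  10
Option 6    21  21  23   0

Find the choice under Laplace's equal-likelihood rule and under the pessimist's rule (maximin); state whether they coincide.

Row averages: Option 1=18, Option 2=19.25, Option 3=32.25, Option 4=20.25, Option 5=16.5, Option 6=16.25
Highest average = 32.25 → Option 3.
Row minima: Option 1=15, Option 2=2, Option 3=25, Option 4=2, Option 5=10, Option 6=0
Best worst-case = 25 → Option 3.

laplace → Option 3; maximin → Option 3 (agree)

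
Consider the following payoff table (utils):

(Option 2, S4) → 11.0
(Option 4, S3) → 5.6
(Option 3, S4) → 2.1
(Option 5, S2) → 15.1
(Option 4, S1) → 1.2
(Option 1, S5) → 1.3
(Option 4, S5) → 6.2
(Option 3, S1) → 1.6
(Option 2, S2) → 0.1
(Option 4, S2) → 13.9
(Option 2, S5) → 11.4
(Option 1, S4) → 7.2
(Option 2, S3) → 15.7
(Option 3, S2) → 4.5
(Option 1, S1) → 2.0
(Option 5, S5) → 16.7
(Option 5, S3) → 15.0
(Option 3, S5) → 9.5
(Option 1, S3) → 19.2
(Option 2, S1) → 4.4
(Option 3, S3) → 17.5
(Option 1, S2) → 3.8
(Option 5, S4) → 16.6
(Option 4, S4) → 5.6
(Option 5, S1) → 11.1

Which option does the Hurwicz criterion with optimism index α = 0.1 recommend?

Option 1: 0.1·19.2 + 0.9·1.3 = 3.09
Option 2: 0.1·15.7 + 0.9·0.1 = 1.66
Option 3: 0.1·17.5 + 0.9·1.6 = 3.19
Option 4: 0.1·13.9 + 0.9·1.2 = 2.47
Option 5: 0.1·16.7 + 0.9·11.1 = 11.66
Highest Hurwicz score = 11.66 → Option 5.

Option 5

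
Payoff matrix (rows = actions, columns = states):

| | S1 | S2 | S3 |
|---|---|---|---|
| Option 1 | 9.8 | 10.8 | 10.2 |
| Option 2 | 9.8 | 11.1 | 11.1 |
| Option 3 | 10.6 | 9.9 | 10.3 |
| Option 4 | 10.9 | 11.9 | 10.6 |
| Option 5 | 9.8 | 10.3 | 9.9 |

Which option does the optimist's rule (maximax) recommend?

Row maxima: Option 1=10.8, Option 2=11.1, Option 3=10.6, Option 4=11.9, Option 5=10.3
Best best-case = 11.9 → Option 4.

Option 4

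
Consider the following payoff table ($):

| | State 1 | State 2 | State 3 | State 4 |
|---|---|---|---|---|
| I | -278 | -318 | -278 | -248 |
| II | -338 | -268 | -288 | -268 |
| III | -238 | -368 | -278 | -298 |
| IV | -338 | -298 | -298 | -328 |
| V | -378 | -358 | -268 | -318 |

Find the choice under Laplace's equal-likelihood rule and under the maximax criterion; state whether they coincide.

Row averages: I=-280.5, II=-290.5, III=-295.5, IV=-315.5, V=-330.5
Highest average = -280.5 → I.
Row maxima: I=-248, II=-268, III=-238, IV=-298, V=-268
Best best-case = -238 → III.

laplace → I; maximax → III (disagree)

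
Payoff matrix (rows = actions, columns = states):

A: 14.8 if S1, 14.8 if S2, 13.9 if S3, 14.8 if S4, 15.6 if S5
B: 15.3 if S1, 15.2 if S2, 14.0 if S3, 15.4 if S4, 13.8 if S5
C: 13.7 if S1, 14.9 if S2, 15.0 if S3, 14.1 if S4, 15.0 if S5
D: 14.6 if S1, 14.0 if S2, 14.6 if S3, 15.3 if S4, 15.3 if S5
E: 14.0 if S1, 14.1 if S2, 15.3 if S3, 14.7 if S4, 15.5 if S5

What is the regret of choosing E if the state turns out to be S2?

1.1

Best payoff under S2 is 15.2.
Regret = 15.2 − 14.1 = 1.1.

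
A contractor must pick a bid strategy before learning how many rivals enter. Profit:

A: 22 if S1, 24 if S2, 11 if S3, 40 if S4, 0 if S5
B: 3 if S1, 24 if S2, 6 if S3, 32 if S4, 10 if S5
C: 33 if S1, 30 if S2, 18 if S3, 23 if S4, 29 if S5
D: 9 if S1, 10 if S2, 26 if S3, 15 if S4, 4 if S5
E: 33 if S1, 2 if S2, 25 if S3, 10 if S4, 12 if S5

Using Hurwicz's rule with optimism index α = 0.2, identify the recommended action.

A: 0.2·40 + 0.8·0 = 8
B: 0.2·32 + 0.8·3 = 8.8
C: 0.2·33 + 0.8·18 = 21
D: 0.2·26 + 0.8·4 = 8.4
E: 0.2·33 + 0.8·2 = 8.2
Highest Hurwicz score = 21 → C.

C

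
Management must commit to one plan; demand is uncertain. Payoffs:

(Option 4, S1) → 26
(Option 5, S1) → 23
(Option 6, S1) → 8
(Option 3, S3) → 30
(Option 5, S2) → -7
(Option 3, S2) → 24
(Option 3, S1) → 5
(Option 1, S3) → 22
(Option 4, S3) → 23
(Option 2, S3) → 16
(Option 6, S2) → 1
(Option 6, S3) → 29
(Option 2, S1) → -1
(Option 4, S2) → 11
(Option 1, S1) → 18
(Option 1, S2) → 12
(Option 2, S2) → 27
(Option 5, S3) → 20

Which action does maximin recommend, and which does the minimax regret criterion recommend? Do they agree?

maximin → Option 1; minimax regret → Option 1 (agree)

Row minima: Option 1=12, Option 2=-1, Option 3=5, Option 4=11, Option 5=-7, Option 6=1
Best worst-case = 12 → Option 1.
Column bests: S1=26, S2=27, S3=30.
Option 1 regrets: 8, 15, 8 → max 15
Option 2 regrets: 27, 0, 14 → max 27
Option 3 regrets: 21, 3, 0 → max 21
Option 4 regrets: 0, 16, 7 → max 16
Option 5 regrets: 3, 34, 10 → max 34
Option 6 regrets: 18, 26, 1 → max 26
Smallest max regret = 15 → Option 1.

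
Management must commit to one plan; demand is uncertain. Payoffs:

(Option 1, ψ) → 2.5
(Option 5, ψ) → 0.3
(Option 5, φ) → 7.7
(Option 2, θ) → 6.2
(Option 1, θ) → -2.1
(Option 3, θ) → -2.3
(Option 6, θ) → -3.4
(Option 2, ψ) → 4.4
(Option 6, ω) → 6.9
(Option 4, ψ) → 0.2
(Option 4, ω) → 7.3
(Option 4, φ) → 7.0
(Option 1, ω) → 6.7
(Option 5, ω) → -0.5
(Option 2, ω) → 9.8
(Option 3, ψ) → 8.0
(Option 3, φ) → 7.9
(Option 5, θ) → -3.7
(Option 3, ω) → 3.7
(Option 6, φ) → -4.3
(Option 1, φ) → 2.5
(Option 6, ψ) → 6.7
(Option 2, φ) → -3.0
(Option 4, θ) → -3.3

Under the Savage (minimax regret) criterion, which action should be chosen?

Column bests: θ=6.2, φ=7.9, ψ=8.0, ω=9.8.
Option 1 regrets: 8.3, 5.4, 5.5, 3.1 → max 8.3
Option 2 regrets: 0.0, 10.9, 3.6, 0.0 → max 10.9
Option 3 regrets: 8.5, 0.0, 0.0, 6.1 → max 8.5
Option 4 regrets: 9.5, 0.9, 7.8, 2.5 → max 9.5
Option 5 regrets: 9.9, 0.2, 7.7, 10.3 → max 10.3
Option 6 regrets: 9.6, 12.2, 1.3, 2.9 → max 12.2
Smallest max regret = 8.3 → Option 1.

Option 1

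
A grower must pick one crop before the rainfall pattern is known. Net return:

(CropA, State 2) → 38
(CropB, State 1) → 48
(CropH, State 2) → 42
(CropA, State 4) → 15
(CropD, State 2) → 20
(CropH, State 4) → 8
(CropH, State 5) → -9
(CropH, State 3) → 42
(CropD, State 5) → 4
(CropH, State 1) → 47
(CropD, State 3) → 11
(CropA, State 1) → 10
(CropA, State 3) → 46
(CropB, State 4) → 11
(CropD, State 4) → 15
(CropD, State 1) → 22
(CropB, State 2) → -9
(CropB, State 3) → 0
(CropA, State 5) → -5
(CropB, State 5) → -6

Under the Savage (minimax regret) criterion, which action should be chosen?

CropH

Column bests: State 1=48, State 2=42, State 3=46, State 4=15, State 5=4.
CropA regrets: 38, 4, 0, 0, 9 → max 38
CropB regrets: 0, 51, 46, 4, 10 → max 51
CropD regrets: 26, 22, 35, 0, 0 → max 35
CropH regrets: 1, 0, 4, 7, 13 → max 13
Smallest max regret = 13 → CropH.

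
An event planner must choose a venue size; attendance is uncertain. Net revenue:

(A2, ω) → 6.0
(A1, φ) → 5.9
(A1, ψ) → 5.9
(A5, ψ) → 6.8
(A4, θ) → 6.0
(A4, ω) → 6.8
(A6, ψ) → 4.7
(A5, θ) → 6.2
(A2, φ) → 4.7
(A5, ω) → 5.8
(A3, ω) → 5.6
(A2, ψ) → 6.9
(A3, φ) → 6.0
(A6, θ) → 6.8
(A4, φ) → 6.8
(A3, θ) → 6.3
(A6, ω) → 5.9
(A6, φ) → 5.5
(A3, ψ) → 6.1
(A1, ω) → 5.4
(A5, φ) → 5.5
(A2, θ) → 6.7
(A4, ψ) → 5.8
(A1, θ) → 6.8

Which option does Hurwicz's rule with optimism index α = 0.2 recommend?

A4

A1: 0.2·6.8 + 0.8·5.4 = 5.68
A2: 0.2·6.9 + 0.8·4.7 = 5.14
A3: 0.2·6.3 + 0.8·5.6 = 5.74
A4: 0.2·6.8 + 0.8·5.8 = 6
A5: 0.2·6.8 + 0.8·5.5 = 5.76
A6: 0.2·6.8 + 0.8·4.7 = 5.12
Highest Hurwicz score = 6 → A4.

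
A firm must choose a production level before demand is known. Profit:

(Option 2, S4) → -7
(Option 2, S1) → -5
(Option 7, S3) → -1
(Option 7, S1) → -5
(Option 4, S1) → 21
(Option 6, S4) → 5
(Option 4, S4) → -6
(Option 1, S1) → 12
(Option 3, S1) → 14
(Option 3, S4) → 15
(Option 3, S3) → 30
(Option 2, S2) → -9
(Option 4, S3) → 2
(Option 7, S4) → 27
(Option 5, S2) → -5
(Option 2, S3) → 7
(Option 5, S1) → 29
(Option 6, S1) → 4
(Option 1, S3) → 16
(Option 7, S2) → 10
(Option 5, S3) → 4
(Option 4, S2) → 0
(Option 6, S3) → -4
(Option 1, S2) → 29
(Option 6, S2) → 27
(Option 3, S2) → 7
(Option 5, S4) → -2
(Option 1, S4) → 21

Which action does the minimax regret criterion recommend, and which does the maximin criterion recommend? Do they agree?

Column bests: S1=29, S2=29, S3=30, S4=27.
Option 1 regrets: 17, 0, 14, 6 → max 17
Option 2 regrets: 34, 38, 23, 34 → max 38
Option 3 regrets: 15, 22, 0, 12 → max 22
Option 4 regrets: 8, 29, 28, 33 → max 33
Option 5 regrets: 0, 34, 26, 29 → max 34
Option 6 regrets: 25, 2, 34, 22 → max 34
Option 7 regrets: 34, 19, 31, 0 → max 34
Smallest max regret = 17 → Option 1.
Row minima: Option 1=12, Option 2=-9, Option 3=7, Option 4=-6, Option 5=-5, Option 6=-4, Option 7=-5
Best worst-case = 12 → Option 1.

minimax regret → Option 1; maximin → Option 1 (agree)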